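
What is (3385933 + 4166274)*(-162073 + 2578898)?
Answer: 18252362682775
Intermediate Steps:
(3385933 + 4166274)*(-162073 + 2578898) = 7552207*2416825 = 18252362682775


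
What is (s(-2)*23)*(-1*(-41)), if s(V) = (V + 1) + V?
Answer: -2829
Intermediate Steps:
s(V) = 1 + 2*V (s(V) = (1 + V) + V = 1 + 2*V)
(s(-2)*23)*(-1*(-41)) = ((1 + 2*(-2))*23)*(-1*(-41)) = ((1 - 4)*23)*41 = -3*23*41 = -69*41 = -2829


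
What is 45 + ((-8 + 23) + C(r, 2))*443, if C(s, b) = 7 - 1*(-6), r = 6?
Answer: 12449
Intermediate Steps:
C(s, b) = 13 (C(s, b) = 7 + 6 = 13)
45 + ((-8 + 23) + C(r, 2))*443 = 45 + ((-8 + 23) + 13)*443 = 45 + (15 + 13)*443 = 45 + 28*443 = 45 + 12404 = 12449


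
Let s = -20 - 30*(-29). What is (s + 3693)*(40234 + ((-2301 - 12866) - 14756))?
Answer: 46842873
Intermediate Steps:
s = 850 (s = -20 + 870 = 850)
(s + 3693)*(40234 + ((-2301 - 12866) - 14756)) = (850 + 3693)*(40234 + ((-2301 - 12866) - 14756)) = 4543*(40234 + (-15167 - 14756)) = 4543*(40234 - 29923) = 4543*10311 = 46842873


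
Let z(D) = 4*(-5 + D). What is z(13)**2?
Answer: 1024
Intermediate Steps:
z(D) = -20 + 4*D
z(13)**2 = (-20 + 4*13)**2 = (-20 + 52)**2 = 32**2 = 1024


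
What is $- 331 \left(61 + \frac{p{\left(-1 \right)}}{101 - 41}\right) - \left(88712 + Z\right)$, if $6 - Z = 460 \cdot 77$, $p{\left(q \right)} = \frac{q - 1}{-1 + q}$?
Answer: $- \frac{4409671}{60} \approx -73495.0$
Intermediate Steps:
$p{\left(q \right)} = 1$ ($p{\left(q \right)} = \frac{-1 + q}{-1 + q} = 1$)
$Z = -35414$ ($Z = 6 - 460 \cdot 77 = 6 - 35420 = -35414$)
$- 331 \left(61 + \frac{p{\left(-1 \right)}}{101 - 41}\right) - \left(88712 + Z\right) = - 331 \left(61 + 1 \frac{1}{101 - 41}\right) - 53298 = - 331 \left(61 + 1 \cdot \frac{1}{60}\right) + \left(-88712 + 35414\right) = - 331 \left(61 + 1 \cdot \frac{1}{60}\right) - 53298 = - 331 \left(61 + \frac{1}{60}\right) - 53298 = \left(-331\right) \frac{3661}{60} - 53298 = - \frac{1211791}{60} - 53298 = - \frac{4409671}{60}$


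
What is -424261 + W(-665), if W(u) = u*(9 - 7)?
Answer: -425591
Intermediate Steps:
W(u) = 2*u (W(u) = u*2 = 2*u)
-424261 + W(-665) = -424261 + 2*(-665) = -424261 - 1330 = -425591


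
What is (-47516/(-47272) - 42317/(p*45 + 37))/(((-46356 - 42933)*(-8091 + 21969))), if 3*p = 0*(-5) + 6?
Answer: 55399297/206647444703268 ≈ 2.6809e-7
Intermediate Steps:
p = 2 (p = (0*(-5) + 6)/3 = (0 + 6)/3 = (⅓)*6 = 2)
(-47516/(-47272) - 42317/(p*45 + 37))/(((-46356 - 42933)*(-8091 + 21969))) = (-47516/(-47272) - 42317/(2*45 + 37))/(((-46356 - 42933)*(-8091 + 21969))) = (-47516*(-1/47272) - 42317/(90 + 37))/((-89289*13878)) = (11879/11818 - 42317/127)/(-1239152742) = (11879/11818 - 42317*1/127)*(-1/1239152742) = (11879/11818 - 42317/127)*(-1/1239152742) = -498593673/1500886*(-1/1239152742) = 55399297/206647444703268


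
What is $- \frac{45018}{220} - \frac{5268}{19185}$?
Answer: $- \frac{28827643}{140690} \approx -204.9$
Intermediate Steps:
$- \frac{45018}{220} - \frac{5268}{19185} = \left(-45018\right) \frac{1}{220} - \frac{1756}{6395} = - \frac{22509}{110} - \frac{1756}{6395} = - \frac{28827643}{140690}$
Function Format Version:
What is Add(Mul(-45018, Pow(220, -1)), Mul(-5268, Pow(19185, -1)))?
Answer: Rational(-28827643, 140690) ≈ -204.90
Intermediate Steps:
Add(Mul(-45018, Pow(220, -1)), Mul(-5268, Pow(19185, -1))) = Add(Mul(-45018, Rational(1, 220)), Mul(-5268, Rational(1, 19185))) = Add(Rational(-22509, 110), Rational(-1756, 6395)) = Rational(-28827643, 140690)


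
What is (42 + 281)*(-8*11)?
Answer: -28424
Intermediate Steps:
(42 + 281)*(-8*11) = 323*(-88) = -28424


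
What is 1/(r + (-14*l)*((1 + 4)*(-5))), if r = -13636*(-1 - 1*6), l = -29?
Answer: 1/85302 ≈ 1.1723e-5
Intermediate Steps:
r = 95452 (r = -13636*(-1 - 6) = -13636*(-7) = 95452)
1/(r + (-14*l)*((1 + 4)*(-5))) = 1/(95452 + (-14*(-29))*((1 + 4)*(-5))) = 1/(95452 + 406*(5*(-5))) = 1/(95452 + 406*(-25)) = 1/(95452 - 10150) = 1/85302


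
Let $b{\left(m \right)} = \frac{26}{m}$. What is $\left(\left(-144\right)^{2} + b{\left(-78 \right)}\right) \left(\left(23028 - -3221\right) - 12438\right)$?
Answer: $\frac{859140877}{3} \approx 2.8638 \cdot 10^{8}$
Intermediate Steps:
$\left(\left(-144\right)^{2} + b{\left(-78 \right)}\right) \left(\left(23028 - -3221\right) - 12438\right) = \left(\left(-144\right)^{2} + \frac{26}{-78}\right) \left(\left(23028 - -3221\right) - 12438\right) = \left(20736 + 26 \left(- \frac{1}{78}\right)\right) \left(\left(23028 + 3221\right) - 12438\right) = \left(20736 - \frac{1}{3}\right) \left(26249 - 12438\right) = \frac{62207}{3} \cdot 13811 = \frac{859140877}{3}$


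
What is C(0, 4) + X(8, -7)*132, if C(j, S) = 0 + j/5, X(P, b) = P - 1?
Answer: 924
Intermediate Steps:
X(P, b) = -1 + P
C(j, S) = j/5 (C(j, S) = 0 + j/5 = j/5)
C(0, 4) + X(8, -7)*132 = (⅕)*0 + (-1 + 8)*132 = 0 + 7*132 = 0 + 924 = 924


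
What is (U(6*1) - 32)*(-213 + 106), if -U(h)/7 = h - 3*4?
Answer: -1070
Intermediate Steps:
U(h) = 84 - 7*h (U(h) = -7*(h - 3*4) = -7*(h - 12) = -7*(-12 + h) = 84 - 7*h)
(U(6*1) - 32)*(-213 + 106) = ((84 - 42) - 32)*(-213 + 106) = ((84 - 7*6) - 32)*(-107) = ((84 - 42) - 32)*(-107) = (42 - 32)*(-107) = 10*(-107) = -1070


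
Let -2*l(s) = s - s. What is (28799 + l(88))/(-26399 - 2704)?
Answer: -28799/29103 ≈ -0.98955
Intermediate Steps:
l(s) = 0 (l(s) = -(s - s)/2 = -½*0 = 0)
(28799 + l(88))/(-26399 - 2704) = (28799 + 0)/(-26399 - 2704) = 28799/(-29103) = 28799*(-1/29103) = -28799/29103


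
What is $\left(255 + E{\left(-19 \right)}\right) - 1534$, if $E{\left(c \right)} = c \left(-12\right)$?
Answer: $-1051$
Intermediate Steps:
$E{\left(c \right)} = - 12 c$
$\left(255 + E{\left(-19 \right)}\right) - 1534 = \left(255 - -228\right) - 1534 = \left(255 + 228\right) - 1534 = 483 - 1534 = -1051$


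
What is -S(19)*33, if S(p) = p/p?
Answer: -33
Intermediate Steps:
S(p) = 1
-S(19)*33 = -1*1*33 = -1*33 = -33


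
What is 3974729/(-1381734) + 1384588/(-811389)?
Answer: -1712727901391/373707922842 ≈ -4.5831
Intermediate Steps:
3974729/(-1381734) + 1384588/(-811389) = 3974729*(-1/1381734) + 1384588*(-1/811389) = -3974729/1381734 - 1384588/811389 = -1712727901391/373707922842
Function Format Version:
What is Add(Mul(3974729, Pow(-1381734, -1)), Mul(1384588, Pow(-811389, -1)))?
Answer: Rational(-1712727901391, 373707922842) ≈ -4.5831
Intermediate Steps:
Add(Mul(3974729, Pow(-1381734, -1)), Mul(1384588, Pow(-811389, -1))) = Add(Mul(3974729, Rational(-1, 1381734)), Mul(1384588, Rational(-1, 811389))) = Add(Rational(-3974729, 1381734), Rational(-1384588, 811389)) = Rational(-1712727901391, 373707922842)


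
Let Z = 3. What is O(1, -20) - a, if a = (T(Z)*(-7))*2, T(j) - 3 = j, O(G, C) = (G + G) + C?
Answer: 66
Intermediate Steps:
O(G, C) = C + 2*G (O(G, C) = 2*G + C = C + 2*G)
T(j) = 3 + j
a = -84 (a = ((3 + 3)*(-7))*2 = (6*(-7))*2 = -42*2 = -84)
O(1, -20) - a = (-20 + 2*1) - 1*(-84) = (-20 + 2) + 84 = -18 + 84 = 66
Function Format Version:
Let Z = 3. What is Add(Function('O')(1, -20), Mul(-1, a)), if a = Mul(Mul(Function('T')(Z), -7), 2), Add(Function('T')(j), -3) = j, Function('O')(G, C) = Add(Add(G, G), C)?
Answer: 66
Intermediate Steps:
Function('O')(G, C) = Add(C, Mul(2, G)) (Function('O')(G, C) = Add(Mul(2, G), C) = Add(C, Mul(2, G)))
Function('T')(j) = Add(3, j)
a = -84 (a = Mul(Mul(Add(3, 3), -7), 2) = Mul(Mul(6, -7), 2) = Mul(-42, 2) = -84)
Add(Function('O')(1, -20), Mul(-1, a)) = Add(Add(-20, Mul(2, 1)), Mul(-1, -84)) = Add(Add(-20, 2), 84) = Add(-18, 84) = 66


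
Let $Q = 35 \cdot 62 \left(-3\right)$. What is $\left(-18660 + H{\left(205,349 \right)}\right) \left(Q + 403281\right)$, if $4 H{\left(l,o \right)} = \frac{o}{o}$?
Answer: $- \frac{29614590669}{4} \approx -7.4037 \cdot 10^{9}$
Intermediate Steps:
$Q = -6510$ ($Q = 2170 \left(-3\right) = -6510$)
$H{\left(l,o \right)} = \frac{1}{4}$ ($H{\left(l,o \right)} = \frac{o \frac{1}{o}}{4} = \frac{1}{4} \cdot 1 = \frac{1}{4}$)
$\left(-18660 + H{\left(205,349 \right)}\right) \left(Q + 403281\right) = \left(-18660 + \frac{1}{4}\right) \left(-6510 + 403281\right) = \left(- \frac{74639}{4}\right) 396771 = - \frac{29614590669}{4}$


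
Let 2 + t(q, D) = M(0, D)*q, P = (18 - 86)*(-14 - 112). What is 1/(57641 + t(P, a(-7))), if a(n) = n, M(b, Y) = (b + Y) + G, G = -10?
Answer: -1/88017 ≈ -1.1361e-5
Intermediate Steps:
M(b, Y) = -10 + Y + b (M(b, Y) = (b + Y) - 10 = (Y + b) - 10 = -10 + Y + b)
P = 8568 (P = -68*(-126) = 8568)
t(q, D) = -2 + q*(-10 + D) (t(q, D) = -2 + (-10 + D + 0)*q = -2 + (-10 + D)*q = -2 + q*(-10 + D))
1/(57641 + t(P, a(-7))) = 1/(57641 + (-2 + 8568*(-10 - 7))) = 1/(57641 + (-2 + 8568*(-17))) = 1/(57641 + (-2 - 145656)) = 1/(57641 - 145658) = 1/(-88017) = -1/88017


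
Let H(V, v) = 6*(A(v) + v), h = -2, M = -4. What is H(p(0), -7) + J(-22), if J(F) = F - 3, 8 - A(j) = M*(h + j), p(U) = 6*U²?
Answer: -235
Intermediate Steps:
A(j) = 4*j (A(j) = 8 - (-4)*(-2 + j) = 8 - (8 - 4*j) = 8 + (-8 + 4*j) = 4*j)
J(F) = -3 + F
H(V, v) = 30*v (H(V, v) = 6*(4*v + v) = 6*(5*v) = 30*v)
H(p(0), -7) + J(-22) = 30*(-7) + (-3 - 22) = -210 - 25 = -235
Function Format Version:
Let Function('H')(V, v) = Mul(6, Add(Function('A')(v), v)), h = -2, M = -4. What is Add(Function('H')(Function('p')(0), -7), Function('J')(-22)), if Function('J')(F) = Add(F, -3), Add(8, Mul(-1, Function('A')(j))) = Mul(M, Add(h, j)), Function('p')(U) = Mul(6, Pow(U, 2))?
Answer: -235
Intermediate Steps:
Function('A')(j) = Mul(4, j) (Function('A')(j) = Add(8, Mul(-1, Mul(-4, Add(-2, j)))) = Add(8, Mul(-1, Add(8, Mul(-4, j)))) = Add(8, Add(-8, Mul(4, j))) = Mul(4, j))
Function('J')(F) = Add(-3, F)
Function('H')(V, v) = Mul(30, v) (Function('H')(V, v) = Mul(6, Add(Mul(4, v), v)) = Mul(6, Mul(5, v)) = Mul(30, v))
Add(Function('H')(Function('p')(0), -7), Function('J')(-22)) = Add(Mul(30, -7), Add(-3, -22)) = Add(-210, -25) = -235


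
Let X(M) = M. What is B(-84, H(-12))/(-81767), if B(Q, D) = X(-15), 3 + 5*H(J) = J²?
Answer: 15/81767 ≈ 0.00018345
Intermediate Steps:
H(J) = -⅗ + J²/5
B(Q, D) = -15
B(-84, H(-12))/(-81767) = -15/(-81767) = -15*(-1/81767) = 15/81767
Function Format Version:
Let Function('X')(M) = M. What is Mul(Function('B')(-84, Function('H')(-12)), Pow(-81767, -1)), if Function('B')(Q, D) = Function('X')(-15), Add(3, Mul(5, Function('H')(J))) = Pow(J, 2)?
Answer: Rational(15, 81767) ≈ 0.00018345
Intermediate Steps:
Function('H')(J) = Add(Rational(-3, 5), Mul(Rational(1, 5), Pow(J, 2)))
Function('B')(Q, D) = -15
Mul(Function('B')(-84, Function('H')(-12)), Pow(-81767, -1)) = Mul(-15, Pow(-81767, -1)) = Mul(-15, Rational(-1, 81767)) = Rational(15, 81767)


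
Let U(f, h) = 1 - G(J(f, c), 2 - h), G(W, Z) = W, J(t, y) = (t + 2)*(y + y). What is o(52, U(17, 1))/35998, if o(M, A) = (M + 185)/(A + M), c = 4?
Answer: -79/1187934 ≈ -6.6502e-5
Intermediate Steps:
J(t, y) = 2*y*(2 + t) (J(t, y) = (2 + t)*(2*y) = 2*y*(2 + t))
U(f, h) = -15 - 8*f (U(f, h) = 1 - 2*4*(2 + f) = 1 - (16 + 8*f) = 1 + (-16 - 8*f) = -15 - 8*f)
o(M, A) = (185 + M)/(A + M)
o(52, U(17, 1))/35998 = ((185 + 52)/((-15 - 8*17) + 52))/35998 = (237/((-15 - 136) + 52))*(1/35998) = (237/(-151 + 52))*(1/35998) = (237/(-99))*(1/35998) = -1/99*237*(1/35998) = -79/33*1/35998 = -79/1187934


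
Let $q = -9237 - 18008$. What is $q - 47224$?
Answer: $-74469$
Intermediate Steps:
$q = -27245$
$q - 47224 = -27245 - 47224 = -74469$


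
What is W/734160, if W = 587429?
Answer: 587429/734160 ≈ 0.80014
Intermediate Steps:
W/734160 = 587429/734160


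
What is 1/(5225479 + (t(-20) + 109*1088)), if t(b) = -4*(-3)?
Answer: 1/5344083 ≈ 1.8712e-7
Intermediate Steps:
t(b) = 12
1/(5225479 + (t(-20) + 109*1088)) = 1/(5225479 + (12 + 109*1088)) = 1/(5225479 + (12 + 118592)) = 1/(5225479 + 118604) = 1/5344083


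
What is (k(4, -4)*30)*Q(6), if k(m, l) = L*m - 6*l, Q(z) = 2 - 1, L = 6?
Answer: 1440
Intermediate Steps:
Q(z) = 1
k(m, l) = -6*l + 6*m (k(m, l) = 6*m - 6*l = -6*l + 6*m)
(k(4, -4)*30)*Q(6) = ((-6*(-4) + 6*4)*30)*1 = ((24 + 24)*30)*1 = (48*30)*1 = 1440*1 = 1440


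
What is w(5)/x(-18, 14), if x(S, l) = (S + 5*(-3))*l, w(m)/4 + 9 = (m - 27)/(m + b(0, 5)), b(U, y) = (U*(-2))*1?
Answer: 134/1155 ≈ 0.11602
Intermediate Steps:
b(U, y) = -2*U (b(U, y) = -2*U*1 = -2*U)
w(m) = -36 + 4*(-27 + m)/m (w(m) = -36 + 4*((m - 27)/(m - 2*0)) = -36 + 4*((-27 + m)/(m + 0)) = -36 + 4*((-27 + m)/m) = -36 + 4*(-27 + m)/m)
x(S, l) = l*(-15 + S) (x(S, l) = (S - 15)*l = (-15 + S)*l = l*(-15 + S))
w(5)/x(-18, 14) = (-32 - 108/5)/((14*(-15 - 18))) = (-32 - 108*⅕)/((14*(-33))) = (-32 - 108/5)/(-462) = -268/5*(-1/462) = 134/1155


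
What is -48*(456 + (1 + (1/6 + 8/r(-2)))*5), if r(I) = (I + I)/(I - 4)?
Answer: -25048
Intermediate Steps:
r(I) = 2*I/(-4 + I) (r(I) = (2*I)/(-4 + I) = 2*I/(-4 + I))
-48*(456 + (1 + (1/6 + 8/r(-2)))*5) = -48*(456 + (1 + (1/6 + 8/((2*(-2)/(-4 - 2)))))*5) = -48*(456 + (1 + (1*(⅙) + 8/((2*(-2)/(-6)))))*5) = -48*(456 + (1 + (⅙ + 8/((2*(-2)*(-⅙)))))*5) = -48*(456 + (1 + (⅙ + 8/(⅔)))*5) = -48*(456 + (1 + (⅙ + 8*(3/2)))*5) = -48*(456 + (1 + (⅙ + 12))*5) = -48*(456 + (1 + 73/6)*5) = -48*(456 + (79/6)*5) = -48*(456 + 395/6) = -48*3131/6 = -25048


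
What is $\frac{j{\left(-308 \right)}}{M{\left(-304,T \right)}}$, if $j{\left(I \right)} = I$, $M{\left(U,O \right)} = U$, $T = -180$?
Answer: $\frac{77}{76} \approx 1.0132$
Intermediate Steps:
$\frac{j{\left(-308 \right)}}{M{\left(-304,T \right)}} = - \frac{308}{-304} = \left(-308\right) \left(- \frac{1}{304}\right) = \frac{77}{76}$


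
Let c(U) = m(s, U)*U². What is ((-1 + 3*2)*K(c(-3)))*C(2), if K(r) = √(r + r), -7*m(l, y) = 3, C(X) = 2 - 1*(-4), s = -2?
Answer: 90*I*√42/7 ≈ 83.324*I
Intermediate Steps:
C(X) = 6 (C(X) = 2 + 4 = 6)
m(l, y) = -3/7 (m(l, y) = -⅐*3 = -3/7)
c(U) = -3*U²/7
K(r) = √2*√r (K(r) = √(2*r) = √2*√r)
((-1 + 3*2)*K(c(-3)))*C(2) = ((-1 + 3*2)*(√2*√(-3/7*(-3)²)))*6 = ((-1 + 6)*(√2*√(-3/7*9)))*6 = (5*(√2*√(-27/7)))*6 = (5*(√2*(3*I*√21/7)))*6 = (5*(3*I*√42/7))*6 = (15*I*√42/7)*6 = 90*I*√42/7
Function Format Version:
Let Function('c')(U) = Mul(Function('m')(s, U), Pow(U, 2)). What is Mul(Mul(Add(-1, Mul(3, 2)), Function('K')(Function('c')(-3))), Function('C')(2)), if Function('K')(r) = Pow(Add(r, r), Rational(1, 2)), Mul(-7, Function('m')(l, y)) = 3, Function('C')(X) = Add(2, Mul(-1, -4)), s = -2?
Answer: Mul(Rational(90, 7), I, Pow(42, Rational(1, 2))) ≈ Mul(83.324, I)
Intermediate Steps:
Function('C')(X) = 6 (Function('C')(X) = Add(2, 4) = 6)
Function('m')(l, y) = Rational(-3, 7) (Function('m')(l, y) = Mul(Rational(-1, 7), 3) = Rational(-3, 7))
Function('c')(U) = Mul(Rational(-3, 7), Pow(U, 2))
Function('K')(r) = Mul(Pow(2, Rational(1, 2)), Pow(r, Rational(1, 2))) (Function('K')(r) = Pow(Mul(2, r), Rational(1, 2)) = Mul(Pow(2, Rational(1, 2)), Pow(r, Rational(1, 2))))
Mul(Mul(Add(-1, Mul(3, 2)), Function('K')(Function('c')(-3))), Function('C')(2)) = Mul(Mul(Add(-1, Mul(3, 2)), Mul(Pow(2, Rational(1, 2)), Pow(Mul(Rational(-3, 7), Pow(-3, 2)), Rational(1, 2)))), 6) = Mul(Mul(Add(-1, 6), Mul(Pow(2, Rational(1, 2)), Pow(Mul(Rational(-3, 7), 9), Rational(1, 2)))), 6) = Mul(Mul(5, Mul(Pow(2, Rational(1, 2)), Pow(Rational(-27, 7), Rational(1, 2)))), 6) = Mul(Mul(5, Mul(Pow(2, Rational(1, 2)), Mul(Rational(3, 7), I, Pow(21, Rational(1, 2))))), 6) = Mul(Mul(5, Mul(Rational(3, 7), I, Pow(42, Rational(1, 2)))), 6) = Mul(Mul(Rational(15, 7), I, Pow(42, Rational(1, 2))), 6) = Mul(Rational(90, 7), I, Pow(42, Rational(1, 2)))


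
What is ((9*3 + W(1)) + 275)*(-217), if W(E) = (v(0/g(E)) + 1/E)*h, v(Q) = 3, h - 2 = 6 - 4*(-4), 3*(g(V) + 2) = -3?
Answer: -86366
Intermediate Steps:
g(V) = -3 (g(V) = -2 + (⅓)*(-3) = -2 - 1 = -3)
h = 24 (h = 2 + (6 - 4*(-4)) = 2 + (6 + 16) = 2 + 22 = 24)
W(E) = 72 + 24/E (W(E) = (3 + 1/E)*24 = 72 + 24/E)
((9*3 + W(1)) + 275)*(-217) = ((9*3 + (72 + 24/1)) + 275)*(-217) = ((27 + (72 + 24*1)) + 275)*(-217) = ((27 + (72 + 24)) + 275)*(-217) = ((27 + 96) + 275)*(-217) = (123 + 275)*(-217) = 398*(-217) = -86366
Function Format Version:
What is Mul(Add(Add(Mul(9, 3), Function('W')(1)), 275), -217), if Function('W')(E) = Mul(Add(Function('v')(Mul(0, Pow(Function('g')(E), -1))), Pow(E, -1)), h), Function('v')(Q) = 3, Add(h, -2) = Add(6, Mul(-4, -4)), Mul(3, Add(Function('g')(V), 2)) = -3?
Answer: -86366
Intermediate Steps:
Function('g')(V) = -3 (Function('g')(V) = Add(-2, Mul(Rational(1, 3), -3)) = Add(-2, -1) = -3)
h = 24 (h = Add(2, Add(6, Mul(-4, -4))) = Add(2, Add(6, 16)) = Add(2, 22) = 24)
Function('W')(E) = Add(72, Mul(24, Pow(E, -1))) (Function('W')(E) = Mul(Add(3, Pow(E, -1)), 24) = Add(72, Mul(24, Pow(E, -1))))
Mul(Add(Add(Mul(9, 3), Function('W')(1)), 275), -217) = Mul(Add(Add(Mul(9, 3), Add(72, Mul(24, Pow(1, -1)))), 275), -217) = Mul(Add(Add(27, Add(72, Mul(24, 1))), 275), -217) = Mul(Add(Add(27, Add(72, 24)), 275), -217) = Mul(Add(Add(27, 96), 275), -217) = Mul(Add(123, 275), -217) = Mul(398, -217) = -86366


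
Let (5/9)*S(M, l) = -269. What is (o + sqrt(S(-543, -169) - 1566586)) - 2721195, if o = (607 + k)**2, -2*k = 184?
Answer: -2455970 + I*sqrt(39176755)/5 ≈ -2.456e+6 + 1251.8*I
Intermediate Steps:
S(M, l) = -2421/5 (S(M, l) = (9/5)*(-269) = -2421/5)
k = -92 (k = -1/2*184 = -92)
o = 265225 (o = (607 - 92)**2 = 515**2 = 265225)
(o + sqrt(S(-543, -169) - 1566586)) - 2721195 = (265225 + sqrt(-2421/5 - 1566586)) - 2721195 = (265225 + sqrt(-7835351/5)) - 2721195 = (265225 + I*sqrt(39176755)/5) - 2721195 = -2455970 + I*sqrt(39176755)/5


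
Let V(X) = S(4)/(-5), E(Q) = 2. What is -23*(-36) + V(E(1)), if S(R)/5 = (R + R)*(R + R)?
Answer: 764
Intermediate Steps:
S(R) = 20*R² (S(R) = 5*((R + R)*(R + R)) = 5*((2*R)*(2*R)) = 5*(4*R²) = 20*R²)
V(X) = -64 (V(X) = (20*4²)/(-5) = (20*16)*(-⅕) = 320*(-⅕) = -64)
-23*(-36) + V(E(1)) = -23*(-36) - 64 = 828 - 64 = 764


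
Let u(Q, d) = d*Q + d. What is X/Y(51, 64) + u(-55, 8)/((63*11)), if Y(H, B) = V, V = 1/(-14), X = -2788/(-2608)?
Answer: -391331/25102 ≈ -15.590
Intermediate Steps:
X = 697/652 (X = -2788*(-1/2608) = 697/652 ≈ 1.0690)
V = -1/14 ≈ -0.071429
Y(H, B) = -1/14
u(Q, d) = d + Q*d (u(Q, d) = Q*d + d = d + Q*d)
X/Y(51, 64) + u(-55, 8)/((63*11)) = 697/(652*(-1/14)) + (8*(1 - 55))/((63*11)) = (697/652)*(-14) + (8*(-54))/693 = -4879/326 - 432*1/693 = -4879/326 - 48/77 = -391331/25102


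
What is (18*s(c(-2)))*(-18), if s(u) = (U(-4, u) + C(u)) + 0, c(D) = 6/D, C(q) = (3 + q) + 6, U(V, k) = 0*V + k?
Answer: -972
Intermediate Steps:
U(V, k) = k (U(V, k) = 0 + k = k)
C(q) = 9 + q
s(u) = 9 + 2*u (s(u) = (u + (9 + u)) + 0 = (9 + 2*u) + 0 = 9 + 2*u)
(18*s(c(-2)))*(-18) = (18*(9 + 2*(6/(-2))))*(-18) = (18*(9 + 2*(6*(-½))))*(-18) = (18*(9 + 2*(-3)))*(-18) = (18*(9 - 6))*(-18) = (18*3)*(-18) = 54*(-18) = -972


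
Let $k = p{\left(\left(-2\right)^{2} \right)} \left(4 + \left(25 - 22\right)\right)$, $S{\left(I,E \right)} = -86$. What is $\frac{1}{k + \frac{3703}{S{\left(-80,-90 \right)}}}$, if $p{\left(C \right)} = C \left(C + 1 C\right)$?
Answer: $\frac{86}{15561} \approx 0.0055266$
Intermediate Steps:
$p{\left(C \right)} = 2 C^{2}$ ($p{\left(C \right)} = C \left(C + C\right) = C 2 C = 2 C^{2}$)
$k = 224$ ($k = 2 \left(\left(-2\right)^{2}\right)^{2} \left(4 + \left(25 - 22\right)\right) = 2 \cdot 4^{2} \left(4 + \left(25 - 22\right)\right) = 2 \cdot 16 \left(4 + 3\right) = 32 \cdot 7 = 224$)
$\frac{1}{k + \frac{3703}{S{\left(-80,-90 \right)}}} = \frac{1}{224 + \frac{3703}{-86}} = \frac{1}{224 + 3703 \left(- \frac{1}{86}\right)} = \frac{1}{224 - \frac{3703}{86}} = \frac{1}{\frac{15561}{86}} = \frac{86}{15561}$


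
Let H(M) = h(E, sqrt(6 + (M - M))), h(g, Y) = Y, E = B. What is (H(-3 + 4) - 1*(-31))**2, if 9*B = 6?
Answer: (31 + sqrt(6))**2 ≈ 1118.9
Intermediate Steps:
B = 2/3 (B = (1/9)*6 = 2/3 ≈ 0.66667)
E = 2/3 ≈ 0.66667
H(M) = sqrt(6) (H(M) = sqrt(6 + (M - M)) = sqrt(6 + 0) = sqrt(6))
(H(-3 + 4) - 1*(-31))**2 = (sqrt(6) - 1*(-31))**2 = (sqrt(6) + 31)**2 = (31 + sqrt(6))**2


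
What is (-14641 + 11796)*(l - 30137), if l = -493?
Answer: 87142350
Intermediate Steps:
(-14641 + 11796)*(l - 30137) = (-14641 + 11796)*(-493 - 30137) = -2845*(-30630) = 87142350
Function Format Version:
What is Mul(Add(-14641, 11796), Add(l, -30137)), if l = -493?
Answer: 87142350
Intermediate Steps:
Mul(Add(-14641, 11796), Add(l, -30137)) = Mul(Add(-14641, 11796), Add(-493, -30137)) = Mul(-2845, -30630) = 87142350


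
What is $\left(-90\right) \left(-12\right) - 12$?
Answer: $1068$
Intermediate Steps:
$\left(-90\right) \left(-12\right) - 12 = 1080 - 12 = 1068$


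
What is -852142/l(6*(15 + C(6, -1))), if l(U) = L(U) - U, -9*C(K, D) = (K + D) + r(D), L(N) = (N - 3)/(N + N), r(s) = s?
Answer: 1339567224/136529 ≈ 9811.6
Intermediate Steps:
L(N) = (-3 + N)/(2*N) (L(N) = (-3 + N)/((2*N)) = (-3 + N)*(1/(2*N)) = (-3 + N)/(2*N))
C(K, D) = -2*D/9 - K/9 (C(K, D) = -((K + D) + D)/9 = -((D + K) + D)/9 = -(K + 2*D)/9 = -2*D/9 - K/9)
l(U) = -U + (-3 + U)/(2*U) (l(U) = (-3 + U)/(2*U) - U = -U + (-3 + U)/(2*U))
-852142/l(6*(15 + C(6, -1))) = -852142/(1/2 - 6*(15 + (-2/9*(-1) - 1/9*6)) - 3*1/(6*(15 + (-2/9*(-1) - 1/9*6)))/2) = -852142/(1/2 - 6*(15 + (2/9 - 2/3)) - 3*1/(6*(15 + (2/9 - 2/3)))/2) = -852142/(1/2 - 6*(15 - 4/9) - 3*1/(6*(15 - 4/9))/2) = -852142/(1/2 - 6*131/9 - 3/(2*(6*(131/9)))) = -852142/(1/2 - 1*262/3 - 3/(2*262/3)) = -852142/(1/2 - 262/3 - 3/2*3/262) = -852142/(1/2 - 262/3 - 9/524) = -852142/(-136529/1572) = -852142*(-1572/136529) = 1339567224/136529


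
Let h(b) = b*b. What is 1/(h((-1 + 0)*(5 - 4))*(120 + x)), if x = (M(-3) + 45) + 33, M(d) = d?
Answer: 1/195 ≈ 0.0051282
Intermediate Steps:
h(b) = b²
x = 75 (x = (-3 + 45) + 33 = 42 + 33 = 75)
1/(h((-1 + 0)*(5 - 4))*(120 + x)) = 1/(((-1 + 0)*(5 - 4))²*(120 + 75)) = 1/((-1*1)²*195) = 1/((-1)²*195) = 1/(1*195) = 1/195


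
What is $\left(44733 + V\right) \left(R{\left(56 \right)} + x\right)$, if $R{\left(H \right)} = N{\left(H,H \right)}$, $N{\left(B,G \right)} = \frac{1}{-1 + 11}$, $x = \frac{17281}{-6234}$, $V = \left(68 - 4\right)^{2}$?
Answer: $- \frac{2033434876}{15585} \approx -1.3047 \cdot 10^{5}$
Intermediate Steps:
$V = 4096$ ($V = 64^{2} = 4096$)
$x = - \frac{17281}{6234}$ ($x = 17281 \left(- \frac{1}{6234}\right) = - \frac{17281}{6234} \approx -2.7721$)
$N{\left(B,G \right)} = \frac{1}{10}$
$R{\left(H \right)} = \frac{1}{10}$
$\left(44733 + V\right) \left(R{\left(56 \right)} + x\right) = \left(44733 + 4096\right) \left(\frac{1}{10} - \frac{17281}{6234}\right) = 48829 \left(- \frac{41644}{15585}\right) = - \frac{2033434876}{15585}$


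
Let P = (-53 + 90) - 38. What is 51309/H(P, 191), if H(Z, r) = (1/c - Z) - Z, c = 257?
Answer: 13186413/515 ≈ 25605.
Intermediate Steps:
P = -1 (P = 37 - 38 = -1)
H(Z, r) = 1/257 - 2*Z (H(Z, r) = (1/257 - Z) - Z = 1/257 - 2*Z)
51309/H(P, 191) = 51309/(1/257 - 2*(-1)) = 51309/(1/257 + 2) = 51309/(515/257) = 51309*(257/515) = 13186413/515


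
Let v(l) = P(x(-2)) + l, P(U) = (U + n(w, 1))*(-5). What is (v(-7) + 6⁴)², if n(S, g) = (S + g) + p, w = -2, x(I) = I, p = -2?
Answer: 1726596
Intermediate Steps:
n(S, g) = -2 + S + g (n(S, g) = (S + g) - 2 = -2 + S + g)
P(U) = 15 - 5*U (P(U) = (U + (-2 - 2 + 1))*(-5) = (U - 3)*(-5) = (-3 + U)*(-5) = 15 - 5*U)
v(l) = 25 + l (v(l) = (15 - 5*(-2)) + l = (15 + 10) + l = 25 + l)
(v(-7) + 6⁴)² = ((25 - 7) + 6⁴)² = (18 + 1296)² = 1314² = 1726596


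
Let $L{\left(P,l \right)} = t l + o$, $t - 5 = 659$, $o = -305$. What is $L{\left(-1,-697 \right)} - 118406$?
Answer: $-581519$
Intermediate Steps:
$t = 664$ ($t = 5 + 659 = 664$)
$L{\left(P,l \right)} = -305 + 664 l$ ($L{\left(P,l \right)} = 664 l - 305 = -305 + 664 l$)
$L{\left(-1,-697 \right)} - 118406 = \left(-305 + 664 \left(-697\right)\right) - 118406 = \left(-305 - 462808\right) - 118406 = -463113 - 118406 = -581519$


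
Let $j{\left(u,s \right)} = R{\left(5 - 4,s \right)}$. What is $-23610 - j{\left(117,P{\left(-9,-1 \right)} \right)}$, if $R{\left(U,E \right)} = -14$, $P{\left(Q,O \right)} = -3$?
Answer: $-23596$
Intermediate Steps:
$j{\left(u,s \right)} = -14$
$-23610 - j{\left(117,P{\left(-9,-1 \right)} \right)} = -23610 - -14 = -23610 + 14 = -23596$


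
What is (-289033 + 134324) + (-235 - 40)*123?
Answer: -188534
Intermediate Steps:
(-289033 + 134324) + (-235 - 40)*123 = -154709 - 275*123 = -154709 - 33825 = -188534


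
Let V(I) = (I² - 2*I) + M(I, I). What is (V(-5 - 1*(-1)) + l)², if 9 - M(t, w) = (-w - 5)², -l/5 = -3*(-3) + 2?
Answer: 529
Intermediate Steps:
l = -55 (l = -5*(-3*(-3) + 2) = -5*(9 + 2) = -5*11 = -55)
M(t, w) = 9 - (-5 - w)² (M(t, w) = 9 - (-w - 5)² = 9 - (-5 - w)²)
V(I) = 9 + I² - (5 + I)² - 2*I (V(I) = (I² - 2*I) + (9 - (5 + I)²) = 9 + I² - (5 + I)² - 2*I)
(V(-5 - 1*(-1)) + l)² = ((-16 - 12*(-5 - 1*(-1))) - 55)² = ((-16 - 12*(-5 + 1)) - 55)² = ((-16 - 12*(-4)) - 55)² = ((-16 + 48) - 55)² = (32 - 55)² = (-23)² = 529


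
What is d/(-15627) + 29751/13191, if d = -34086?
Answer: 101616367/22903973 ≈ 4.4366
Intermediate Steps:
d/(-15627) + 29751/13191 = -34086/(-15627) + 29751/13191 = -34086*(-1/15627) + 29751*(1/13191) = 11362/5209 + 9917/4397 = 101616367/22903973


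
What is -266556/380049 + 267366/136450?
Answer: 10873435789/8642947675 ≈ 1.2581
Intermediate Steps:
-266556/380049 + 267366/136450 = -266556*1/380049 + 267366*(1/136450) = -88852/126683 + 133683/68225 = 10873435789/8642947675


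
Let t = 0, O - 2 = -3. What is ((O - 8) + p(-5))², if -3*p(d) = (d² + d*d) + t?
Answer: 5929/9 ≈ 658.78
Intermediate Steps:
O = -1 (O = 2 - 3 = -1)
p(d) = -2*d²/3 (p(d) = -((d² + d*d) + 0)/3 = -((d² + d²) + 0)/3 = -(2*d² + 0)/3 = -2*d²/3)
((O - 8) + p(-5))² = ((-1 - 8) - ⅔*(-5)²)² = (-9 - ⅔*25)² = (-9 - 50/3)² = (-77/3)² = 5929/9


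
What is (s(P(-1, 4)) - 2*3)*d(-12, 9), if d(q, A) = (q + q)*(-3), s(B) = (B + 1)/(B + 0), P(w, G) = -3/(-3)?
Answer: -288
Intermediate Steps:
P(w, G) = 1 (P(w, G) = -3*(-⅓) = 1)
s(B) = (1 + B)/B
d(q, A) = -6*q (d(q, A) = (2*q)*(-3) = -6*q)
(s(P(-1, 4)) - 2*3)*d(-12, 9) = ((1 + 1)/1 - 2*3)*(-6*(-12)) = (1*2 - 6)*72 = (2 - 6)*72 = -4*72 = -288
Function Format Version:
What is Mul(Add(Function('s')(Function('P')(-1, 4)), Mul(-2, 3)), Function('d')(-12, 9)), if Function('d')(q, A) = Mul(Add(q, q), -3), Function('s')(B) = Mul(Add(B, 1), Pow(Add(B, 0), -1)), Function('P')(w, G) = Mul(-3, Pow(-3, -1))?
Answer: -288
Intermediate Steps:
Function('P')(w, G) = 1 (Function('P')(w, G) = Mul(-3, Rational(-1, 3)) = 1)
Function('s')(B) = Mul(Pow(B, -1), Add(1, B)) (Function('s')(B) = Mul(Add(1, B), Pow(B, -1)) = Mul(Pow(B, -1), Add(1, B)))
Function('d')(q, A) = Mul(-6, q) (Function('d')(q, A) = Mul(Mul(2, q), -3) = Mul(-6, q))
Mul(Add(Function('s')(Function('P')(-1, 4)), Mul(-2, 3)), Function('d')(-12, 9)) = Mul(Add(Mul(Pow(1, -1), Add(1, 1)), Mul(-2, 3)), Mul(-6, -12)) = Mul(Add(Mul(1, 2), -6), 72) = Mul(Add(2, -6), 72) = Mul(-4, 72) = -288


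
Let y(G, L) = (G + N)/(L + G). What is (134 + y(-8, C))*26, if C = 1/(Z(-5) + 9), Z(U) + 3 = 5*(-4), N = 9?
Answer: 393328/113 ≈ 3480.8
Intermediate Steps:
Z(U) = -23 (Z(U) = -3 + 5*(-4) = -3 - 20 = -23)
C = -1/14 (C = 1/(-23 + 9) = 1/(-14) = -1/14 ≈ -0.071429)
y(G, L) = (9 + G)/(G + L) (y(G, L) = (G + 9)/(L + G) = (9 + G)/(G + L))
(134 + y(-8, C))*26 = (134 + (9 - 8)/(-8 - 1/14))*26 = (134 + 1/(-113/14))*26 = (134 - 14/113*1)*26 = (134 - 14/113)*26 = (15128/113)*26 = 393328/113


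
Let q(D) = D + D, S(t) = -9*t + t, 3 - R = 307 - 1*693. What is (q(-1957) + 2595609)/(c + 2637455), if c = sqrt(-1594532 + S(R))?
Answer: 6835478936225/6956170474669 - 46650510*I*sqrt(4931)/6956170474669 ≈ 0.98265 - 0.00047093*I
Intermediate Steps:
R = 389 (R = 3 - (307 - 1*693) = 3 - (307 - 693) = 3 - 1*(-386) = 3 + 386 = 389)
S(t) = -8*t
c = 18*I*sqrt(4931) (c = sqrt(-1594532 - 8*389) = sqrt(-1594532 - 3112) = sqrt(-1597644) = 18*I*sqrt(4931) ≈ 1264.0*I)
q(D) = 2*D
(q(-1957) + 2595609)/(c + 2637455) = (2*(-1957) + 2595609)/(18*I*sqrt(4931) + 2637455) = (-3914 + 2595609)/(2637455 + 18*I*sqrt(4931)) = 2591695/(2637455 + 18*I*sqrt(4931))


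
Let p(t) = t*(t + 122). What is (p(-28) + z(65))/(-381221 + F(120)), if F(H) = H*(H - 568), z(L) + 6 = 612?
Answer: 2026/434981 ≈ 0.0046577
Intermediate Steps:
z(L) = 606 (z(L) = -6 + 612 = 606)
F(H) = H*(-568 + H)
p(t) = t*(122 + t)
(p(-28) + z(65))/(-381221 + F(120)) = (-28*(122 - 28) + 606)/(-381221 + 120*(-568 + 120)) = (-28*94 + 606)/(-381221 + 120*(-448)) = (-2632 + 606)/(-381221 - 53760) = -2026/(-434981) = -2026*(-1/434981) = 2026/434981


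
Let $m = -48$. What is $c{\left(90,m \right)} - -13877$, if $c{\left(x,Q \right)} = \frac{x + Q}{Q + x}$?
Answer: $13878$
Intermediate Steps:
$c{\left(x,Q \right)} = 1$ ($c{\left(x,Q \right)} = \frac{Q + x}{Q + x} = 1$)
$c{\left(90,m \right)} - -13877 = 1 - -13877 = 1 + 13877 = 13878$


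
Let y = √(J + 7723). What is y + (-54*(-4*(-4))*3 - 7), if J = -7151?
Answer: -2599 + 2*√143 ≈ -2575.1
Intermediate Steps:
y = 2*√143 (y = √(-7151 + 7723) = √572 = 2*√143 ≈ 23.917)
y + (-54*(-4*(-4))*3 - 7) = 2*√143 + (-54*(-4*(-4))*3 - 7) = 2*√143 + (-864*3 - 7) = 2*√143 + (-54*48 - 7) = 2*√143 + (-2592 - 7) = 2*√143 - 2599 = -2599 + 2*√143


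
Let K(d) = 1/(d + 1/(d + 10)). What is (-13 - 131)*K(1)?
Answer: -132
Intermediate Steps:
K(d) = 1/(d + 1/(10 + d))
(-13 - 131)*K(1) = (-13 - 131)*((10 + 1)/(1 + 1² + 10*1)) = -144*11/(1 + 1 + 10) = -144*11/12 = -132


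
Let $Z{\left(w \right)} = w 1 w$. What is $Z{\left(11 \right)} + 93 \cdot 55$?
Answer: $5236$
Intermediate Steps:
$Z{\left(w \right)} = w^{2}$ ($Z{\left(w \right)} = w w = w^{2}$)
$Z{\left(11 \right)} + 93 \cdot 55 = 11^{2} + 93 \cdot 55 = 121 + 5115 = 5236$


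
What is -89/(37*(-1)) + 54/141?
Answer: 4849/1739 ≈ 2.7884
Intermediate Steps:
-89/(37*(-1)) + 54/141 = -89/(-37) + 54*(1/141) = -89*(-1/37) + 18/47 = 89/37 + 18/47 = 4849/1739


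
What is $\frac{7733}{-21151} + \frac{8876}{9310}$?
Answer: $\frac{8267289}{14065415} \approx 0.58777$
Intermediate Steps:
$\frac{7733}{-21151} + \frac{8876}{9310} = 7733 \left(- \frac{1}{21151}\right) + 8876 \cdot \frac{1}{9310} = - \frac{7733}{21151} + \frac{634}{665} = \frac{8267289}{14065415}$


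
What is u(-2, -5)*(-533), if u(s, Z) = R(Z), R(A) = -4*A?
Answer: -10660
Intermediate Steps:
u(s, Z) = -4*Z
u(-2, -5)*(-533) = -4*(-5)*(-533) = 20*(-533) = -10660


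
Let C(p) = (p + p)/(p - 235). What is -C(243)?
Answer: -243/4 ≈ -60.750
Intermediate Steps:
C(p) = 2*p/(-235 + p) (C(p) = (2*p)/(-235 + p) = 2*p/(-235 + p))
-C(243) = -2*243/(-235 + 243) = -2*243/8 = -1*243/4 = -243/4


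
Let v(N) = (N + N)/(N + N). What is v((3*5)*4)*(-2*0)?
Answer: 0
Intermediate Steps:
v(N) = 1 (v(N) = (2*N)/((2*N)) = (2*N)*(1/(2*N)) = 1)
v((3*5)*4)*(-2*0) = 1*(-2*0) = 1*0 = 0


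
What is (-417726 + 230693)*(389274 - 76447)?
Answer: -58508972291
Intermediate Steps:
(-417726 + 230693)*(389274 - 76447) = -187033*312827 = -58508972291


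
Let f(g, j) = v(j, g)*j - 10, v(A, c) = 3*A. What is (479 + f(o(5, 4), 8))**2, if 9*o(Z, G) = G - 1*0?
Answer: 436921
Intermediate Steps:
o(Z, G) = G/9 (o(Z, G) = (G - 1*0)/9 = (G + 0)/9 = G/9)
f(g, j) = -10 + 3*j**2 (f(g, j) = (3*j)*j - 10 = 3*j**2 - 10 = -10 + 3*j**2)
(479 + f(o(5, 4), 8))**2 = (479 + (-10 + 3*8**2))**2 = (479 + (-10 + 3*64))**2 = (479 + (-10 + 192))**2 = (479 + 182)**2 = 661**2 = 436921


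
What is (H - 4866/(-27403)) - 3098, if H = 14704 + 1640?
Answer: 362985004/27403 ≈ 13246.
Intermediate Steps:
H = 16344
(H - 4866/(-27403)) - 3098 = (16344 - 4866/(-27403)) - 3098 = (16344 - 4866*(-1/27403)) - 3098 = (16344 + 4866/27403) - 3098 = 447879498/27403 - 3098 = 362985004/27403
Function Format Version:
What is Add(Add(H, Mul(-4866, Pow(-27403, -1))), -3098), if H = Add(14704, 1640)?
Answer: Rational(362985004, 27403) ≈ 13246.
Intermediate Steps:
H = 16344
Add(Add(H, Mul(-4866, Pow(-27403, -1))), -3098) = Add(Add(16344, Mul(-4866, Pow(-27403, -1))), -3098) = Add(Add(16344, Mul(-4866, Rational(-1, 27403))), -3098) = Add(Add(16344, Rational(4866, 27403)), -3098) = Add(Rational(447879498, 27403), -3098) = Rational(362985004, 27403)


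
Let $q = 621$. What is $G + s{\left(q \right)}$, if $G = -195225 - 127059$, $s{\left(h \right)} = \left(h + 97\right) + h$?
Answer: $-320945$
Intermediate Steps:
$s{\left(h \right)} = 97 + 2 h$ ($s{\left(h \right)} = \left(97 + h\right) + h = 97 + 2 h$)
$G = -322284$ ($G = -195225 - 127059 = -322284$)
$G + s{\left(q \right)} = -322284 + \left(97 + 2 \cdot 621\right) = -322284 + \left(97 + 1242\right) = -322284 + 1339 = -320945$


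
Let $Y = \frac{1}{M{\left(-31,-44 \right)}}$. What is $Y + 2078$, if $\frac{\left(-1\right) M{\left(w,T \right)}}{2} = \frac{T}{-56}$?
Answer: $\frac{22851}{11} \approx 2077.4$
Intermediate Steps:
$M{\left(w,T \right)} = \frac{T}{28}$ ($M{\left(w,T \right)} = - 2 \frac{T}{-56} = - 2 T \left(- \frac{1}{56}\right) = - 2 \left(- \frac{T}{56}\right) = \frac{T}{28}$)
$Y = - \frac{7}{11}$ ($Y = \frac{1}{\frac{1}{28} \left(-44\right)} = \frac{1}{- \frac{11}{7}} = - \frac{7}{11} \approx -0.63636$)
$Y + 2078 = - \frac{7}{11} + 2078 = \frac{22851}{11}$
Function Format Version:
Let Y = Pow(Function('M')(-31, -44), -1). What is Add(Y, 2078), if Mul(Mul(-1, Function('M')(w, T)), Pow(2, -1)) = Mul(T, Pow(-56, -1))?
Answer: Rational(22851, 11) ≈ 2077.4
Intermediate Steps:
Function('M')(w, T) = Mul(Rational(1, 28), T) (Function('M')(w, T) = Mul(-2, Mul(T, Pow(-56, -1))) = Mul(-2, Mul(T, Rational(-1, 56))) = Mul(-2, Mul(Rational(-1, 56), T)) = Mul(Rational(1, 28), T))
Y = Rational(-7, 11) (Y = Pow(Mul(Rational(1, 28), -44), -1) = Pow(Rational(-11, 7), -1) = Rational(-7, 11) ≈ -0.63636)
Add(Y, 2078) = Add(Rational(-7, 11), 2078) = Rational(22851, 11)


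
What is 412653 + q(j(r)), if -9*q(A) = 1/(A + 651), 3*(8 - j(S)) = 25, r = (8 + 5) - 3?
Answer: 2416495967/5856 ≈ 4.1265e+5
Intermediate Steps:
r = 10 (r = 13 - 3 = 10)
j(S) = -⅓ (j(S) = 8 - ⅓*25 = 8 - 25/3 = -⅓)
q(A) = -1/(9*(651 + A)) (q(A) = -1/(9*(A + 651)) = -1/(9*(651 + A)))
412653 + q(j(r)) = 412653 - 1/(5859 + 9*(-⅓)) = 412653 - 1/(5859 - 3) = 412653 - 1/5856 = 2416495967/5856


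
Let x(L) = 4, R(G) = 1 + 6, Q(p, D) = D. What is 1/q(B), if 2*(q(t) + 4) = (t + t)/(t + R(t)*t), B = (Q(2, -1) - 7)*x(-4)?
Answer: -8/31 ≈ -0.25806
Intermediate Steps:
R(G) = 7
B = -32 (B = (-1 - 7)*4 = -8*4 = -32)
q(t) = -31/8 (q(t) = -4 + ((t + t)/(t + 7*t))/2 = -4 + ((2*t)/((8*t)))/2 = -4 + ((2*t)*(1/(8*t)))/2 = -4 + (1/2)*(1/4) = -4 + 1/8 = -31/8)
1/q(B) = 1/(-31/8) = -8/31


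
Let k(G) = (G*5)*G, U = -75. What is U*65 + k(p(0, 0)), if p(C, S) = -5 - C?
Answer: -4750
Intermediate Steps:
k(G) = 5*G² (k(G) = (5*G)*G = 5*G²)
U*65 + k(p(0, 0)) = -75*65 + 5*(-5 - 1*0)² = -4875 + 5*(-5 + 0)² = -4875 + 5*(-5)² = -4875 + 5*25 = -4875 + 125 = -4750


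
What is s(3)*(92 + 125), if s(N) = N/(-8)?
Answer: -651/8 ≈ -81.375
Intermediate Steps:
s(N) = -N/8 (s(N) = N*(-⅛) = -N/8)
s(3)*(92 + 125) = (-⅛*3)*(92 + 125) = -3/8*217 = -651/8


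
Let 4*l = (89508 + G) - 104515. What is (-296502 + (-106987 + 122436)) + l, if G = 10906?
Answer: -1128313/4 ≈ -2.8208e+5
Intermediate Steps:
l = -4101/4 (l = ((89508 + 10906) - 104515)/4 = (100414 - 104515)/4 = (1/4)*(-4101) = -4101/4 ≈ -1025.3)
(-296502 + (-106987 + 122436)) + l = (-296502 + (-106987 + 122436)) - 4101/4 = (-296502 + 15449) - 4101/4 = -281053 - 4101/4 = -1128313/4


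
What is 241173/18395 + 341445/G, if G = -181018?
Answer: 37375773339/3329826110 ≈ 11.225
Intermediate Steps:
241173/18395 + 341445/G = 241173/18395 + 341445/(-181018) = 241173*(1/18395) + 341445*(-1/181018) = 241173/18395 - 341445/181018 = 37375773339/3329826110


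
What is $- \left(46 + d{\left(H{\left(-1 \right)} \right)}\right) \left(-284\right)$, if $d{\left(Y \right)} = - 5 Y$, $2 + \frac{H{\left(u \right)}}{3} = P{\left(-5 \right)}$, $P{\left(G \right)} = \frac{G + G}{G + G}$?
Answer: $17324$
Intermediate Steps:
$P{\left(G \right)} = 1$ ($P{\left(G \right)} = \frac{2 G}{2 G} = 2 G \frac{1}{2 G} = 1$)
$H{\left(u \right)} = -3$ ($H{\left(u \right)} = -6 + 3 \cdot 1 = -6 + 3 = -3$)
$- \left(46 + d{\left(H{\left(-1 \right)} \right)}\right) \left(-284\right) = - \left(46 - -15\right) \left(-284\right) = - \left(46 + 15\right) \left(-284\right) = - 61 \left(-284\right) = \left(-1\right) \left(-17324\right) = 17324$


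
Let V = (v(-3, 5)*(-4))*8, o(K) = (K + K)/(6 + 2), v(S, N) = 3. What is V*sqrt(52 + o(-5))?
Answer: -48*sqrt(203) ≈ -683.89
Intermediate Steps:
o(K) = K/4 (o(K) = (2*K)/8 = (2*K)*(1/8) = K/4)
V = -96 (V = (3*(-4))*8 = -12*8 = -96)
V*sqrt(52 + o(-5)) = -96*sqrt(52 + (1/4)*(-5)) = -96*sqrt(52 - 5/4) = -48*sqrt(203)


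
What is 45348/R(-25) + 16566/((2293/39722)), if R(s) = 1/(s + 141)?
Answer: 12720058476/2293 ≈ 5.5473e+6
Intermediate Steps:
R(s) = 1/(141 + s)
45348/R(-25) + 16566/((2293/39722)) = 45348/(1/(141 - 25)) + 16566/((2293/39722)) = 45348/(1/116) + 16566/((2293*(1/39722))) = 45348/(1/116) + 16566/(2293/39722) = 45348*116 + 16566*(39722/2293) = 5260368 + 658034652/2293 = 12720058476/2293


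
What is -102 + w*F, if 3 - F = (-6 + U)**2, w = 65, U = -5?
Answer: -7772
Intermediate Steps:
F = -118 (F = 3 - (-6 - 5)**2 = 3 - 1*(-11)**2 = 3 - 1*121 = 3 - 121 = -118)
-102 + w*F = -102 + 65*(-118) = -102 - 7670 = -7772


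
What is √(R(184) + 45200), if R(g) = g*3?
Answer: 2*√11438 ≈ 213.90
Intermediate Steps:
R(g) = 3*g
√(R(184) + 45200) = √(3*184 + 45200) = √(552 + 45200) = √45752 = 2*√11438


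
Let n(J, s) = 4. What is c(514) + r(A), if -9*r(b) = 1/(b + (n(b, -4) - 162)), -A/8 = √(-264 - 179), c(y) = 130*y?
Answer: 16031588119/239922 - 2*I*√443/119961 ≈ 66820.0 - 0.00035091*I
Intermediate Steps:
A = -8*I*√443 (A = -8*√(-264 - 179) = -8*I*√443 ≈ -168.38*I)
r(b) = -1/(9*(-158 + b)) (r(b) = -1/(9*(b + (4 - 162))) = -1/(9*(b - 158)) = -1/(9*(-158 + b)))
c(514) + r(A) = 130*514 - 1/(-1422 + 9*(-8*I*√443)) = 66820 - 1/(-1422 - 72*I*√443)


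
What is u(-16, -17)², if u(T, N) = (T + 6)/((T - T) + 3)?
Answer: 100/9 ≈ 11.111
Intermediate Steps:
u(T, N) = 2 + T/3 (u(T, N) = (6 + T)/(0 + 3) = (6 + T)/3 = (6 + T)*(⅓) = 2 + T/3)
u(-16, -17)² = (2 + (⅓)*(-16))² = (2 - 16/3)² = (-10/3)² = 100/9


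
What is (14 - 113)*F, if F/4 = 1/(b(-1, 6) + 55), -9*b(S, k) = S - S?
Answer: -36/5 ≈ -7.2000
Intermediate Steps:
b(S, k) = 0 (b(S, k) = -(S - S)/9 = -⅑*0 = 0)
F = 4/55 (F = 4/(0 + 55) = 4/55 ≈ 0.072727)
(14 - 113)*F = (14 - 113)*(4/55) = -99*4/55 = -36/5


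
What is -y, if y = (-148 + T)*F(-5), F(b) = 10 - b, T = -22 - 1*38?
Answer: 3120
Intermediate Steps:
T = -60 (T = -22 - 38 = -60)
y = -3120 (y = (-148 - 60)*(10 - 1*(-5)) = -208*(10 + 5) = -208*15 = -3120)
-y = -1*(-3120) = 3120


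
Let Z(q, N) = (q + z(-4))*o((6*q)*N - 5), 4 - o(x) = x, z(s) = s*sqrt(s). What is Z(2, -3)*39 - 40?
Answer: 3470 - 14040*I ≈ 3470.0 - 14040.0*I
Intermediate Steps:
z(s) = s**(3/2)
o(x) = 4 - x
Z(q, N) = (9 - 6*N*q)*(q - 8*I) (Z(q, N) = (q + (-4)**(3/2))*(4 - ((6*q)*N - 5)) = (q - 8*I)*(4 - (6*N*q - 5)) = (q - 8*I)*(4 - (-5 + 6*N*q)) = (q - 8*I)*(4 + (5 - 6*N*q)) = (q - 8*I)*(9 - 6*N*q) = (9 - 6*N*q)*(q - 8*I))
Z(2, -3)*39 - 40 = -3*(-3 + 2*(-3)*2)*(2 - 8*I)*39 - 40 = -3*(-3 - 12)*(2 - 8*I)*39 - 40 = -3*(-15)*(2 - 8*I)*39 - 40 = (90 - 360*I)*39 - 40 = (3510 - 14040*I) - 40 = 3470 - 14040*I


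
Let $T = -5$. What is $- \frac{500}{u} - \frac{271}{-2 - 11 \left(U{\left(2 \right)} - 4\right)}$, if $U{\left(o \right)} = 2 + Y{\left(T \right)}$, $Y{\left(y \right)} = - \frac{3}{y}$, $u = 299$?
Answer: $- \frac{438645}{20033} \approx -21.896$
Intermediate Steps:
$U{\left(o \right)} = \frac{13}{5}$ ($U{\left(o \right)} = 2 - \frac{3}{-5} = 2 - - \frac{3}{5} = 2 + \frac{3}{5} = \frac{13}{5}$)
$- \frac{500}{u} - \frac{271}{-2 - 11 \left(U{\left(2 \right)} - 4\right)} = - \frac{500}{299} - \frac{271}{-2 - 11 \left(\frac{13}{5} - 4\right)} = \left(-500\right) \frac{1}{299} - \frac{271}{-2 - 11 \left(\frac{13}{5} - 4\right)} = - \frac{500}{299} - \frac{271}{-2 - - \frac{77}{5}} = - \frac{500}{299} - \frac{271}{-2 + \frac{77}{5}} = - \frac{500}{299} - \frac{271}{\frac{67}{5}} = - \frac{500}{299} - \frac{1355}{67} = - \frac{438645}{20033}$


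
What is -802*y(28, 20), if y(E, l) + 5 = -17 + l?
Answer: 1604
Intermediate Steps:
y(E, l) = -22 + l (y(E, l) = -5 + (-17 + l) = -22 + l)
-802*y(28, 20) = -802*(-22 + 20) = -802*(-2) = 1604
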